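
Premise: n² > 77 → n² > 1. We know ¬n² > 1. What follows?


Modus tollens: P → Q, ¬Q ⊢ ¬P
P: n² > 77
Q: n² > 1
We have P → Q and Q is false.
By modus tollens, P must be false.

It is not the case that n² > 77


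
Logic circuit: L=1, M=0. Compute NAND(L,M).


L AND M = 0
NOT(0) = 1

1


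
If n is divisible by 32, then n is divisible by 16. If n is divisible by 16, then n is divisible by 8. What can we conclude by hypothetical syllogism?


Hypothetical syllogism: P → Q, Q → R ⊢ P → R
Premise 1: n is divisible by 32 → n is divisible by 16
Premise 2: n is divisible by 16 → n is divisible by 8
Chain the implications: the middle term (n is divisible by 16) links the two.
Conclusion: If n is divisible by 32, then n is divisible by 8.

If n is divisible by 32, then n is divisible by 8.


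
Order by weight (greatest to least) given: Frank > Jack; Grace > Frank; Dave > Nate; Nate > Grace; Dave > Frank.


Constraints: Frank > Jack; Grace > Frank; Dave > Nate; Nate > Grace; Dave > Frank
Method: at each step, the next-highest is the one remaining person who never appears on the smaller side of a constraint between remaining people.
  Step 1: remaining {Grace, Dave, Frank, Nate, Jack}; on the smaller side: {Grace, Frank, Nate, Jack} → Dave is next (Dave > Nate; Dave > Frank).
  Step 2: remaining {Grace, Frank, Nate, Jack}; on the smaller side: {Grace, Frank, Jack} → Nate is next (Nate > Grace).
  Step 3: remaining {Grace, Frank, Jack}; on the smaller side: {Frank, Jack} → Grace is next (Grace > Frank).
  Step 4: remaining {Frank, Jack}; on the smaller side: {Jack} → Frank is next (Frank > Jack).
  Step 5: only Jack remains → lowest.
Final ranking (highest to lowest):

Dave > Nate > Grace > Frank > Jack


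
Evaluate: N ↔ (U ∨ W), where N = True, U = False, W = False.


N = True, U = False, W = False
Step 1: U ∨ W = False OR False = False
Step 2: N ↔ (False): true when both sides have same truth value.
Result: True ↔ False = False

False


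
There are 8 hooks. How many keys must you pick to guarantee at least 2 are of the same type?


Pigeonhole: to guarantee k in one of n categories, need (k-1)×n + 1.
k = 2, n = 8
Minimum = (2-1) × 8 + 1 = 1 × 8 + 1

9


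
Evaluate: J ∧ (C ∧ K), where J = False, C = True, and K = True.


J = False, C = True, K = True
Step 1: C ∧ K = True AND True = True
Step 2: J ∧ True = False AND True = False
AND is true only when ALL operands are true.

False


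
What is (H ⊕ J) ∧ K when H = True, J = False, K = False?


H = True, J = False, K = False
Step 1: H ⊕ J = True XOR False = True
Step 2: True ∧ K = True AND False = False
XOR true when exactly one of H,J is true; then AND with K.

False


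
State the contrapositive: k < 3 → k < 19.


Original: If k < 3, then k < 19
Contrapositive: If ¬Q, then ¬P
Negate Q: not (k < 19)
Negate P: not (k < 3)

If not (k < 19), then not (k < 3).


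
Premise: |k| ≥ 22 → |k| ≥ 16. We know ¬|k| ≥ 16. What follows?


Modus tollens: P → Q, ¬Q ⊢ ¬P
P: |k| ≥ 22
Q: |k| ≥ 16
We have P → Q and Q is false.
By modus tollens, P must be false.

It is not the case that |k| ≥ 22


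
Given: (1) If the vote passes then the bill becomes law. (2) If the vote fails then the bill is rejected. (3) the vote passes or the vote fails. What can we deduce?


Constructive dilemma: (P → Q) ∧ (R → S), P ∨ R ⊢ Q ∨ S
Premise 1: the vote passes → the bill becomes law
Premise 2: the vote fails → the bill is rejected
Premise 3: the vote passes ∨ the vote fails
Case 1: Assuming the vote passes, then by Premise 1, the bill becomes law.
Case 2: Assuming the vote fails, then by Premise 2, the bill is rejected.
Since one of the vote passes or the vote fails must hold, we get the bill becomes law or the bill is rejected.

The bill becomes law or the bill is rejected.


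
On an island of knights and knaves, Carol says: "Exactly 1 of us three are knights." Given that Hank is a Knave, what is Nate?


Carol claims exactly 1 knights among Carol, Hank, Nate.
Given: Hank is a Knave.

Case 1: Carol is a Knight (tells truth)
  Then exactly 1 of the three are knights.
  Counting Carol, Hank: 1 knight(s) so far. Need 0 more → Nate = Knave.
Case 2: Carol is a Knave (lies)
  Then the count is NOT 1.
  If Nate = Knight, count = 1 = 1 → claim would be true, contradicts lie.
  If Nate = Knave, count = 0 ≠ 1 → lie confirmed ✓

Nate is a Knave.

Knave


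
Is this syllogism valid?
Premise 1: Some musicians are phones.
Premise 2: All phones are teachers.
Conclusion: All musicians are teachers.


Premise 1: Some musicians are phones.
Premise 2: All phones are teachers.
Conclusion: All musicians are teachers.
Fallacy: illicit minor. The minor term (musicians) is distributed in the conclusion ('All musicians ...') but undistributed in its premise ('Some musicians are phones' doesn't cover all musicians).
Only 'Some musicians are teachers' follows, not 'All'.

Invalid


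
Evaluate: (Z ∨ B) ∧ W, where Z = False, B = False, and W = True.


Z = False, B = False, W = True
Step 1: Z ∨ B = False OR False = False
Step 2: False ∧ W = False AND True = False
OR is true when at least one operand is true; AND requires both.

False


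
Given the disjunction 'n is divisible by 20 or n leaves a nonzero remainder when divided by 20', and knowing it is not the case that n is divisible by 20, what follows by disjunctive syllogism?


Disjunctive syllogism: P ∨ Q, ¬P ⊢ Q
Disjunction: n is divisible by 20 ∨ n leaves a nonzero remainder when divided by 20
We know it is not the case that n is divisible by 20.
By disjunctive syllogism, the other disjunct must be true.

n leaves a nonzero remainder when divided by 20


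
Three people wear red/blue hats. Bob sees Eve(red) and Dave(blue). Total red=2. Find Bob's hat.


Total red = 2, seen red = 1
Own red = 2 - 1 = 1
Bob's hat is red.

red


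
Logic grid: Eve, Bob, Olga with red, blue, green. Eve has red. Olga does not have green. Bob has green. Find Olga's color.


From clues:
  Eve → red
  Bob → green
By elimination, Olga gets the remaining.

blue


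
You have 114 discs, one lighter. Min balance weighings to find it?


Each weighing has 3 outcomes (left heavy / balance / right heavy), so k weighings distinguish at most 3^k cases; splitting into three near-equal groups achieves this.
Need 3^k ≥ 114: 3^4 = 81 < 114 ≤ 3^5 = 243
k = ⌈log₃(114)⌉ = 5

5


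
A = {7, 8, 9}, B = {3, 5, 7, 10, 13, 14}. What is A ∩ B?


A = {7, 8, 9}
B = {3, 5, 7, 10, 13, 14}
Operation: intersection
Elements in both: 7

{7}


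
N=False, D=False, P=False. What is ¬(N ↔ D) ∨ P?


N = False, D = False, P = False
Expression: ¬(N ↔ D) ∨ P
Step 1: N ↔ D = (False iff False) = True
Step 2: ¬(N ↔ D) = NOT True = False
Step 3: (False) ∨ P = False OR False = False

False


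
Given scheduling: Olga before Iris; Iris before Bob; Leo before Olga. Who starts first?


Constraints: Olga before Iris; Iris before Bob; Leo before Olga
The first task can have nothing scheduled before it, so it must never appear on the right of a 'before'.
Tasks appearing after some 'before': Iris, Bob, Olga.
The only task not in that list is Leo → it is first.

Leo


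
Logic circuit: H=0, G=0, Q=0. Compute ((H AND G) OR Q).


H AND G = 0&0 = 0
0 OR 0 = 0

0


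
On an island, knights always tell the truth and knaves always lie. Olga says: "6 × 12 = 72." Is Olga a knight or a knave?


Statement: "6 × 12 = 72."
Actual: 6 × 12 = 72
Claimed: 72
Statement is TRUE → Olga tells the truth → Knight

Knight


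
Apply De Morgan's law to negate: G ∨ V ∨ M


De Morgan's law: ¬(P ∨ Q ∨ R) ≡ ¬P ∧ ¬Q ∧ ¬R
¬(G ∨ V ∨ M) = ¬G ∧ ¬V ∧ ¬M

¬G ∧ ¬V ∧ ¬M


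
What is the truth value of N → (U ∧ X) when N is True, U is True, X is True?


N = True, U = True, X = True
Step 1: U ∧ X = True AND True = True
Step 2: N → (True): false only when N=True and consequent=False.
Result: True

True


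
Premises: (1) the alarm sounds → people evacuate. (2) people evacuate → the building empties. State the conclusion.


Hypothetical syllogism: P → Q, Q → R ⊢ P → R
Premise 1: the alarm sounds → people evacuate
Premise 2: people evacuate → the building empties
Chain the implications: the middle term (people evacuate) links the two.
Conclusion: If the alarm sounds, then the building empties.

If the alarm sounds, then the building empties.


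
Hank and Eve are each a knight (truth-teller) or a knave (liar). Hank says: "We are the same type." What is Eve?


Hank says: "We are the same type."
Case 1: Hank is a Knight (truth-teller)
  Statement is true → they ARE the same → Eve is also a Knight
Case 2: Hank is a Knave (liar)
  Statement is false → they are NOT the same → Eve is a Knight
In both cases, Eve is a Knight.

Knight


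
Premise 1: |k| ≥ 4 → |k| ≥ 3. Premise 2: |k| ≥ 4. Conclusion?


Modus ponens: P → Q, P ⊢ Q
P: |k| ≥ 4
Q: |k| ≥ 3
We have P → Q and P is true.
By modus ponens, Q must be true.

|k| ≥ 3


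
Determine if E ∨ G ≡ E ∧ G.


Expression 1: E ∨ G
Expression 2: E ∧ G
Truth table (E G | Expr1 Expr2):
  T T |   T     T
  T F |   T     F   ← differ
  F T |   T     F   ← differ
  F F |   F     F
Counterexample: E=T, G=F gives Expr1 = T but Expr2 = F, so the expressions are NOT logically equivalent.

No


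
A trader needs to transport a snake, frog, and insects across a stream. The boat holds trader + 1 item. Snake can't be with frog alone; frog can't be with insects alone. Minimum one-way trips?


1. trader+frog → 2. trader ← 3. trader+snake → 4. trader+frog ← 5. trader+insects → 6. trader ← 7. trader+frog →
Minimum trips = 7

7


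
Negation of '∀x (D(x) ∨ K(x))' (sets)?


Original: ∀x (D(x) ∨ K(x))
Rule: ¬∀→∃, ¬∃→∀, negate predicate.
Negation: ∃x (¬D(x) ∧ ¬K(x))

∃x (¬D(x) ∧ ¬K(x))


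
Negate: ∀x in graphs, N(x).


Original: ∀x N(x)
Rule: ¬∀→∃, ¬∃→∀, negate predicate.
Negation: ∃x ¬N(x)

∃x ¬N(x)


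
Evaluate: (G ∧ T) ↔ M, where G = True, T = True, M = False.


G = True, T = True, M = False
Step 1: G ∧ T = True AND True = True
Step 2: (True) ↔ M: true when both sides have same truth value.
Result: True ↔ False = False

False


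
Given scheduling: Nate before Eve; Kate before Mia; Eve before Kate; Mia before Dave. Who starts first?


Constraints: Nate before Eve; Kate before Mia; Eve before Kate; Mia before Dave
The first task can have nothing scheduled before it, so it must never appear on the right of a 'before'.
Tasks appearing after some 'before': Eve, Mia, Kate, Dave.
The only task not in that list is Nate → it is first.

Nate


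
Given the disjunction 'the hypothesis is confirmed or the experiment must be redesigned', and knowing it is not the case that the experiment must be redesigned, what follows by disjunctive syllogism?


Disjunctive syllogism: P ∨ Q, ¬P ⊢ Q
Disjunction: the hypothesis is confirmed ∨ the experiment must be redesigned
We know it is not the case that the experiment must be redesigned.
By disjunctive syllogism, the other disjunct must be true.

The hypothesis is confirmed


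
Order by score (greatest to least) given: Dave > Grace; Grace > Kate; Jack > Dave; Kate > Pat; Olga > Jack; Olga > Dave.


Constraints: Dave > Grace; Grace > Kate; Jack > Dave; Kate > Pat; Olga > Jack; Olga > Dave
Method: at each step, the next-highest is the one remaining person who never appears on the smaller side of a constraint between remaining people.
  Step 1: remaining {Jack, Dave, Grace, Kate, Pat, Olga}; on the smaller side: {Jack, Dave, Grace, Kate, Pat} → Olga is next (Olga > Jack; Olga > Dave).
  Step 2: remaining {Jack, Dave, Grace, Kate, Pat}; on the smaller side: {Dave, Grace, Kate, Pat} → Jack is next (Jack > Dave).
  Step 3: remaining {Dave, Grace, Kate, Pat}; on the smaller side: {Grace, Kate, Pat} → Dave is next (Dave > Grace).
  Step 4: remaining {Grace, Kate, Pat}; on the smaller side: {Kate, Pat} → Grace is next (Grace > Kate).
  Step 5: remaining {Kate, Pat}; on the smaller side: {Pat} → Kate is next (Kate > Pat).
  Step 6: only Pat remains → lowest.
Final ranking (highest to lowest):

Olga > Jack > Dave > Grace > Kate > Pat


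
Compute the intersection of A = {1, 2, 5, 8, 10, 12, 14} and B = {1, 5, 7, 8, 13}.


A = {1, 2, 5, 8, 10, 12, 14}
B = {1, 5, 7, 8, 13}
Operation: intersection
Elements in both: 1, 5, 8

{1, 5, 8}


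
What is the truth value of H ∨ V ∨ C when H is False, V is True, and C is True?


H = False, V = True, C = True
Step 1: H ∨ V = False OR True = True
Step 2: True ∨ C = True OR True = True
OR is true when at least one operand is true.

True


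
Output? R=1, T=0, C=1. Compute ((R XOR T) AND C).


R XOR T = 1^0 = 1
1 AND 1 = 1

1


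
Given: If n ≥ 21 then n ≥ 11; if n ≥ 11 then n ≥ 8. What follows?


Hypothetical syllogism: P → Q, Q → R ⊢ P → R
Premise 1: n ≥ 21 → n ≥ 11
Premise 2: n ≥ 11 → n ≥ 8
Chain the implications: the middle term (n ≥ 11) links the two.
Conclusion: If n ≥ 21, then n ≥ 8.

If n ≥ 21, then n ≥ 8.


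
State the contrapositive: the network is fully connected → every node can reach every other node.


Original: If the network is fully connected, then every node can reach every other node
Contrapositive: If ¬Q, then ¬P
Negate Q: not (every node can reach every other node)
Negate P: not (the network is fully connected)

If not (every node can reach every other node), then not (the network is fully connected).


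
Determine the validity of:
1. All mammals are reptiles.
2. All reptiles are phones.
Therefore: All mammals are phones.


Premise 1: All mammals are reptiles.
Premise 2: All reptiles are phones.
Conclusion: All mammals are phones.
Barbara syllogism (AAA-1): All A are B, All B are C → All A are C.
Middle term (reptiles) distributed in premise 2.

Valid


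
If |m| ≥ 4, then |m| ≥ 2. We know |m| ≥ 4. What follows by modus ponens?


Modus ponens: P → Q, P ⊢ Q
P: |m| ≥ 4
Q: |m| ≥ 2
We have P → Q and P is true.
By modus ponens, Q must be true.

|m| ≥ 2


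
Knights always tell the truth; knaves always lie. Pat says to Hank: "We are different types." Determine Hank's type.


Pat says: "We are different types."
Case 1: Pat is a Knight (truth-teller)
  Statement is true → they ARE different → Hank is a Knave
Case 2: Pat is a Knave (liar)
  Statement is false → they are NOT different → Hank is a Knave
In both cases, Hank is a Knave.

Knave


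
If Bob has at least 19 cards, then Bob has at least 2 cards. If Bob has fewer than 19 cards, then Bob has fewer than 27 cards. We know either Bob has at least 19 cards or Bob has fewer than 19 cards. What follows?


Constructive dilemma: (P → Q) ∧ (R → S), P ∨ R ⊢ Q ∨ S
Premise 1: Bob has at least 19 cards → Bob has at least 2 cards
Premise 2: Bob has fewer than 19 cards → Bob has fewer than 27 cards
Premise 3: Bob has at least 19 cards ∨ Bob has fewer than 19 cards
Case 1: Assuming Bob has at least 19 cards, then by Premise 1, Bob has at least 2 cards.
Case 2: Assuming Bob has fewer than 19 cards, then by Premise 2, Bob has fewer than 27 cards.
Since one of Bob has at least 19 cards or Bob has fewer than 19 cards must hold, we get Bob has at least 2 cards or Bob has fewer than 27 cards.

Bob has at least 2 cards or Bob has fewer than 27 cards.


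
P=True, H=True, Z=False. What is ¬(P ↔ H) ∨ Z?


P = True, H = True, Z = False
Expression: ¬(P ↔ H) ∨ Z
Step 1: P ↔ H = (True iff True) = True
Step 2: ¬(P ↔ H) = NOT True = False
Step 3: (False) ∨ Z = False OR False = False

False


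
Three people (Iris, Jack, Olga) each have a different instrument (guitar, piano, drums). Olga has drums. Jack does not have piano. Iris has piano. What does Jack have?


From clues:
  Olga → drums
  Iris → piano
By elimination, Jack gets the remaining.

guitar


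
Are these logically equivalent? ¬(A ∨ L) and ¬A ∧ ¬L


Expression 1: ¬(A ∨ L)
Expression 2: ¬A ∧ ¬L
Truth table (A L | Expr1 Expr2):
  T T |   F     F
  T F |   F     F
  F T |   F     F
  F F |   T     T
All 4 rows agree, so the expressions are logically equivalent.

Yes


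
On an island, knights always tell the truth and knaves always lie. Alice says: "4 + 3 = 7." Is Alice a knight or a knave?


Statement: "4 + 3 = 7."
Actual: 4 + 3 = 7
Claimed: 7
Statement is TRUE → Alice tells the truth → Knight

Knight


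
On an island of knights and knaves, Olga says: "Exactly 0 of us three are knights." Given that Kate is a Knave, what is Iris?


Olga claims exactly 0 knights among Olga, Kate, Iris.
Given: Kate is a Knave.

Case 1: Olga is a Knight (tells truth)
  Then exactly 0 of the three are knights.
  Counting Olga, Kate: 1 knight(s) so far. Need -1 more → impossible.
Case 2: Olga is a Knave (lies)
  Then the count is NOT 0.
  If Iris = Knave, count = 0 = 0 → claim would be true, contradicts lie.
  If Iris = Knight, count = 1 ≠ 0 → lie confirmed ✓

Iris is a Knight.

Knight


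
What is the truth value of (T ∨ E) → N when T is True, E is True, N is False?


T = True, E = True, N = False
Step 1: T ∨ E = True OR True = True
Step 2: (True) → N: false only when antecedent=True and N=False.
Result: False

False


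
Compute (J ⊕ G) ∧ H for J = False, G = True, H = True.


J = False, G = True, H = True
Step 1: J ⊕ G = False XOR True = True
Step 2: True ∧ H = True AND True = True
XOR true when exactly one of J,G is true; then AND with H.

True


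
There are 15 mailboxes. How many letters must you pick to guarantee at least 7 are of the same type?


Pigeonhole: to guarantee k in one of n categories, need (k-1)×n + 1.
k = 7, n = 15
Minimum = (7-1) × 15 + 1 = 6 × 15 + 1

91


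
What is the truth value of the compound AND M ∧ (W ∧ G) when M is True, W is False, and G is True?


M = True, W = False, G = True
Step 1: W ∧ G = False AND True = False
Step 2: M ∧ False = True AND False = False
AND is true only when ALL operands are true.

False


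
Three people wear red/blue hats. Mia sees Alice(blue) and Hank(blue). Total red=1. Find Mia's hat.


Total red = 1, seen red = 0
Own red = 1 - 0 = 1
Mia's hat is red.

red


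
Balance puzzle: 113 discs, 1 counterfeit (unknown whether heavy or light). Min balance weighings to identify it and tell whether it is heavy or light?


Let n = 113. 226 possibilities (n discs × lighter/heavier); each weighing has 3 outcomes.
Bound for k weighings: say the first weighing puts j discs on each pan. If it tips, the 2j weighed discs remain suspects (each with a known direction) and k-1 weighings give 3^(k-1) outcomes; 3^(k-1) is odd, so 2j ≤ 3^(k-1) - 1. If it balances, the n - 2j unweighed discs remain with direction unknown: 2(n - 2j) ≤ 3^(k-1) - 1 by the same parity argument. Adding, n ≤ (3^(k-1) - 1) + (3^(k-1) - 1)/2 = (3^k - 3)/2, and the classical three-group strategy achieves this (3 discs in 2 weighings, 12 in 3, 39 in 4, 120 in 5).
So we need the smallest k with (3^k - 3)/2 ≥ 113.
k = 4: (3^4 - 3)/2 = 39 < 113 ✗
k = 5: (3^5 - 3)/2 = 120 ≥ 113 ✓

5


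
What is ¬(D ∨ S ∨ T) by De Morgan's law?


De Morgan's law: ¬(P ∨ Q ∨ R) ≡ ¬P ∧ ¬Q ∧ ¬R
¬(D ∨ S ∨ T) = ¬D ∧ ¬S ∧ ¬T

¬D ∧ ¬S ∧ ¬T


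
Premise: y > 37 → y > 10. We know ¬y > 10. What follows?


Modus tollens: P → Q, ¬Q ⊢ ¬P
P: y > 37
Q: y > 10
We have P → Q and Q is false.
By modus tollens, P must be false.

It is not the case that y > 37


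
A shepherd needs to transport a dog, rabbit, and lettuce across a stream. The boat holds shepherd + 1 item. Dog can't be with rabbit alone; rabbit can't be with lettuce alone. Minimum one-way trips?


1. shepherd+rabbit → 2. shepherd ← 3. shepherd+dog → 4. shepherd+rabbit ← 5. shepherd+lettuce → 6. shepherd ← 7. shepherd+rabbit →
Minimum trips = 7

7


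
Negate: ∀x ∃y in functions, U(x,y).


Original: ∀x ∃y U(x,y)
Rule: ¬∀→∃, ¬∃→∀, negate predicate.
Negation: ∃x ∀y ¬U(x,y)

∃x ∀y ¬U(x,y)


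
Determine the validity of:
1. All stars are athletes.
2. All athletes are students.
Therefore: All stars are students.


Premise 1: All stars are athletes.
Premise 2: All athletes are students.
Conclusion: All stars are students.
Barbara syllogism (AAA-1): All A are B, All B are C → All A are C.
Middle term (athletes) distributed in premise 2.

Valid


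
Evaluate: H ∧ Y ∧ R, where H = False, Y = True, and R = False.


H = False, Y = True, R = False
Step 1: H ∧ Y = False AND True = False
Step 2: (False) ∧ R = (False) AND False = False
AND is true only when ALL operands are true.

False


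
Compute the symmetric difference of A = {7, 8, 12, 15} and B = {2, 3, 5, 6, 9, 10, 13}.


A = {7, 8, 12, 15}
B = {2, 3, 5, 6, 9, 10, 13}
Operation: symmetric difference
In A only: [7, 8, 12, 15], in B only: [2, 3, 5, 6, 9, 10, 13]

{2, 3, 5, 6, 7, 8, 9, 10, 12, 13, 15}


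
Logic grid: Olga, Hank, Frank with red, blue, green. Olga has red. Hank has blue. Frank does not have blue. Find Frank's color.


From clues:
  Hank → blue
  Olga → red
By elimination, Frank gets the remaining.

green


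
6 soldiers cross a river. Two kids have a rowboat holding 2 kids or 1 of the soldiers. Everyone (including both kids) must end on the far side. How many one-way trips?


Per crossing of one of the soldiers: kids→, one←, one of the soldiers→, one← = 4 trips
6 × 4 = 24, + 1 final kids→ = 25
Minimum trips = 25

25


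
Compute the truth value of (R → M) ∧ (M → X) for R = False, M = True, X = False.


R = False, M = True, X = False
Step 1: R → M is false only when R=True and M=False. Result: True
Step 2: M → X is false only when M=True and X=False. Result: False
Step 3: True ∧ False = False

False


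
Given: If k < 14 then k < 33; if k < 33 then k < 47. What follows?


Hypothetical syllogism: P → Q, Q → R ⊢ P → R
Premise 1: k < 14 → k < 33
Premise 2: k < 33 → k < 47
Chain the implications: the middle term (k < 33) links the two.
Conclusion: If k < 14, then k < 47.

If k < 14, then k < 47.


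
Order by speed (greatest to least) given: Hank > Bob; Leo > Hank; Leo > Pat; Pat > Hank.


Constraints: Hank > Bob; Leo > Hank; Leo > Pat; Pat > Hank
Method: at each step, the next-highest is the one remaining person who never appears on the smaller side of a constraint between remaining people.
  Step 1: remaining {Hank, Leo, Pat, Bob}; on the smaller side: {Hank, Pat, Bob} → Leo is next (Leo > Hank; Leo > Pat).
  Step 2: remaining {Hank, Pat, Bob}; on the smaller side: {Hank, Bob} → Pat is next (Pat > Hank).
  Step 3: remaining {Hank, Bob}; on the smaller side: {Bob} → Hank is next (Hank > Bob).
  Step 4: only Bob remains → lowest.
Final ranking (highest to lowest):

Leo > Pat > Hank > Bob


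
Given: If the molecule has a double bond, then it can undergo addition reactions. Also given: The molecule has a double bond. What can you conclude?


Modus ponens: P → Q, P ⊢ Q
P: the molecule has a double bond
Q: it can undergo addition reactions
We have P → Q and P is true.
By modus ponens, Q must be true.

It can undergo addition reactions


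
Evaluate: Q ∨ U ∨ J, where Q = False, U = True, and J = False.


Q = False, U = True, J = False
Step 1: Q ∨ U = False OR True = True
Step 2: True ∨ J = True OR False = True
OR is true when at least one operand is true.

True


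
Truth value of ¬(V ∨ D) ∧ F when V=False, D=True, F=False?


V = False, D = True, F = False
Expression: ¬(V ∨ D) ∧ F
Step 1: V ∨ D = False OR True = True
Step 2: ¬(V ∨ D) = NOT True = False
Step 3: (False) ∧ F = False AND False = False

False


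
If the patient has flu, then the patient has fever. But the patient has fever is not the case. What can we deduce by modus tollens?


Modus tollens: P → Q, ¬Q ⊢ ¬P
P: the patient has flu
Q: the patient has fever
We have P → Q and Q is false.
By modus tollens, P must be false.

It is not the case that the patient has flu


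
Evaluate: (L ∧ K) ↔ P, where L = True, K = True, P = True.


L = True, K = True, P = True
Step 1: L ∧ K = True AND True = True
Step 2: (True) ↔ P: true when both sides have same truth value.
Result: True ↔ True = True

True


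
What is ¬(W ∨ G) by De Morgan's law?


De Morgan's law: ¬(P ∨ Q) ≡ ¬P ∧ ¬Q
¬(W ∨ G) = ¬W ∧ ¬G

¬W ∧ ¬G


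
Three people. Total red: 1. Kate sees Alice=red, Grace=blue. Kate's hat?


Total red = 1, seen red = 1
Own red = 1 - 1 = 0
Kate's hat is blue.

blue


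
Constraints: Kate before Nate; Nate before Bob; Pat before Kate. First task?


Constraints: Kate before Nate; Nate before Bob; Pat before Kate
The first task can have nothing scheduled before it, so it must never appear on the right of a 'before'.
Tasks appearing after some 'before': Nate, Bob, Kate.
The only task not in that list is Pat → it is first.

Pat


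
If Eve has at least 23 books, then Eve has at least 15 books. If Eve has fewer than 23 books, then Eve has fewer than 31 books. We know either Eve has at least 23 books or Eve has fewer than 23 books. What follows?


Constructive dilemma: (P → Q) ∧ (R → S), P ∨ R ⊢ Q ∨ S
Premise 1: Eve has at least 23 books → Eve has at least 15 books
Premise 2: Eve has fewer than 23 books → Eve has fewer than 31 books
Premise 3: Eve has at least 23 books ∨ Eve has fewer than 23 books
Case 1: Assuming Eve has at least 23 books, then by Premise 1, Eve has at least 15 books.
Case 2: Assuming Eve has fewer than 23 books, then by Premise 2, Eve has fewer than 31 books.
Since one of Eve has at least 23 books or Eve has fewer than 23 books must hold, we get Eve has at least 15 books or Eve has fewer than 31 books.

Eve has at least 15 books or Eve has fewer than 31 books.


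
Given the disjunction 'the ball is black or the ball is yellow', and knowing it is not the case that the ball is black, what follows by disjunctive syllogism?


Disjunctive syllogism: P ∨ Q, ¬P ⊢ Q
Disjunction: the ball is black ∨ the ball is yellow
We know it is not the case that the ball is black.
By disjunctive syllogism, the other disjunct must be true.

The ball is yellow


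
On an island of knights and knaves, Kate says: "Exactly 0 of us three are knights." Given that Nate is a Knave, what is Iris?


Kate claims exactly 0 knights among Kate, Nate, Iris.
Given: Nate is a Knave.

Case 1: Kate is a Knight (tells truth)
  Then exactly 0 of the three are knights.
  Counting Kate, Nate: 1 knight(s) so far. Need -1 more → impossible.
Case 2: Kate is a Knave (lies)
  Then the count is NOT 0.
  If Iris = Knave, count = 0 = 0 → claim would be true, contradicts lie.
  If Iris = Knight, count = 1 ≠ 0 → lie confirmed ✓

Iris is a Knight.

Knight


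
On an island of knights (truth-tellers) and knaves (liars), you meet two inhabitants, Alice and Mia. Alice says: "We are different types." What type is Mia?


Alice says: "We are different types."
Case 1: Alice is a Knight (truth-teller)
  Statement is true → they ARE different → Mia is a Knave
Case 2: Alice is a Knave (liar)
  Statement is false → they are NOT different → Mia is a Knave
In both cases, Mia is a Knave.

Knave


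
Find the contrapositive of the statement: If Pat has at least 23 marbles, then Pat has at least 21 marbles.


Original: If Pat has at least 23 marbles, then Pat has at least 21 marbles
Contrapositive: If ¬Q, then ¬P
Negate Q: not (Pat has at least 21 marbles)
Negate P: not (Pat has at least 23 marbles)

If not (Pat has at least 21 marbles), then not (Pat has at least 23 marbles).


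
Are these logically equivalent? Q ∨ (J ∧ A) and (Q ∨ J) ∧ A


Expression 1: Q ∨ (J ∧ A)
Expression 2: (Q ∨ J) ∧ A
Truth table (Q J A | Expr1 Expr2):
  T T T |   T     T
  T T F |   T     F   ← differ
  T F T |   T     T
  T F F |   T     F   ← differ
  F T T |   T     T
  F T F |   F     F
  F F T |   F     F
  F F F |   F     F
Counterexample: Q=T, J=T, A=F gives Expr1 = T but Expr2 = F, so the expressions are NOT logically equivalent.

No


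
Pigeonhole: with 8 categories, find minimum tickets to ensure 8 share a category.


Pigeonhole: to guarantee k in one of n categories, need (k-1)×n + 1.
k = 8, n = 8
Minimum = (8-1) × 8 + 1 = 7 × 8 + 1

57


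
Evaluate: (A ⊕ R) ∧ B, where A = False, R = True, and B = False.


A = False, R = True, B = False
Step 1: A ⊕ R = False XOR True = True
Step 2: True ∧ B = True AND False = False
XOR true when exactly one of A,R is true; then AND with B.

False


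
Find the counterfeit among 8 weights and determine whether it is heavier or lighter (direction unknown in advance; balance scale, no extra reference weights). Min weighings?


Let n = 8. 16 possibilities (n weights × lighter/heavier); each weighing has 3 outcomes.
Bound for k weighings: say the first weighing puts j weights on each pan. If it tips, the 2j weighed weights remain suspects (each with a known direction) and k-1 weighings give 3^(k-1) outcomes; 3^(k-1) is odd, so 2j ≤ 3^(k-1) - 1. If it balances, the n - 2j unweighed weights remain with direction unknown: 2(n - 2j) ≤ 3^(k-1) - 1 by the same parity argument. Adding, n ≤ (3^(k-1) - 1) + (3^(k-1) - 1)/2 = (3^k - 3)/2, and the classical three-group strategy achieves this (3 weights in 2 weighings, 12 in 3, 39 in 4, 120 in 5).
So we need the smallest k with (3^k - 3)/2 ≥ 8.
k = 2: (3^2 - 3)/2 = 3 < 8 ✗
k = 3: (3^3 - 3)/2 = 12 ≥ 8 ✓

3


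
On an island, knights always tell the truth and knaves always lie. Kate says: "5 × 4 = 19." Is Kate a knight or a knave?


Statement: "5 × 4 = 19."
Actual: 5 × 4 = 20
Claimed: 19
Statement is FALSE → Kate lies → Knave

Knave


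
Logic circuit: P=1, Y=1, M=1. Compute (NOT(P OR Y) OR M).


P OR Y = 1
NOT(1) = 0
0 OR 1 = 1

1


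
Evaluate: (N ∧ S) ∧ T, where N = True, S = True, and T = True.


N = True, S = True, T = True
Step 1: N ∧ S = True AND True = True
Step 2: True ∧ T = True AND True = True
AND is true only when ALL operands are true.

True


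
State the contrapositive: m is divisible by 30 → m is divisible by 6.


Original: If m is divisible by 30, then m is divisible by 6
Contrapositive: If ¬Q, then ¬P
Negate Q: not (m is divisible by 6)
Negate P: not (m is divisible by 30)

If not (m is divisible by 6), then not (m is divisible by 30).


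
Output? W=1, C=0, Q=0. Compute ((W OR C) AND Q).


W OR C = 1|0 = 1
1 AND 0 = 0

0


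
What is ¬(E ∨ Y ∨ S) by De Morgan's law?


De Morgan's law: ¬(P ∨ Q ∨ R) ≡ ¬P ∧ ¬Q ∧ ¬R
¬(E ∨ Y ∨ S) = ¬E ∧ ¬Y ∧ ¬S

¬E ∧ ¬Y ∧ ¬S


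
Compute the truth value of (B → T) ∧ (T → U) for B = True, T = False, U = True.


B = True, T = False, U = True
Step 1: B → T is false only when B=True and T=False. Result: False
Step 2: T → U is false only when T=True and U=False. Result: True
Step 3: False ∧ True = False

False


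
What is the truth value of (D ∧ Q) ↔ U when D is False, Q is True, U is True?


D = False, Q = True, U = True
Step 1: D ∧ Q = False AND True = False
Step 2: (False) ↔ U: true when both sides have same truth value.
Result: False ↔ True = False

False


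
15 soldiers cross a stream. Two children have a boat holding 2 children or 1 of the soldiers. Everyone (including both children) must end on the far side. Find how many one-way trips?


Per crossing of one of the soldiers: children→, one←, one of the soldiers→, one← = 4 trips
15 × 4 = 60, + 1 final children→ = 61
Minimum trips = 61

61


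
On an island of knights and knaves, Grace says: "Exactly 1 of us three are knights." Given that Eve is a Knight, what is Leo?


Grace claims exactly 1 knights among Grace, Eve, Leo.
Given: Eve is a Knight.

Case 1: Grace is a Knight (tells truth)
  Then exactly 1 of the three are knights.
  Counting Grace, Eve: 2 knight(s) so far. Need -1 more → impossible.
Case 2: Grace is a Knave (lies)
  Then the count is NOT 1.
  If Leo = Knave, count = 1 = 1 → claim would be true, contradicts lie.
  If Leo = Knight, count = 2 ≠ 1 → lie confirmed ✓

Leo is a Knight.

Knight


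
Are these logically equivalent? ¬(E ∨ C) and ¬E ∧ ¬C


Expression 1: ¬(E ∨ C)
Expression 2: ¬E ∧ ¬C
Truth table (E C | Expr1 Expr2):
  T T |   F     F
  T F |   F     F
  F T |   F     F
  F F |   T     T
All 4 rows agree, so the expressions are logically equivalent.

Yes


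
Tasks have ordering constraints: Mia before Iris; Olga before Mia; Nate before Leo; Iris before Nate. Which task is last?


Constraints: Mia before Iris; Olga before Mia; Nate before Leo; Iris before Nate
The last task can have nothing scheduled after it, so it must never appear on the left of a 'before'.
Tasks appearing before some other task: Mia, Olga, Nate, Iris.
The only task not in that list is Leo → it is last.

Leo


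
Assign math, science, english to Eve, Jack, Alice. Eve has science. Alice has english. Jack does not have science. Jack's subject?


From clues:
  Alice → english
  Eve → science
By elimination, Jack gets the remaining.

math


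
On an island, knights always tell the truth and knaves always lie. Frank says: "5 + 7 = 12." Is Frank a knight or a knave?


Statement: "5 + 7 = 12."
Actual: 5 + 7 = 12
Claimed: 12
Statement is TRUE → Frank tells the truth → Knight

Knight


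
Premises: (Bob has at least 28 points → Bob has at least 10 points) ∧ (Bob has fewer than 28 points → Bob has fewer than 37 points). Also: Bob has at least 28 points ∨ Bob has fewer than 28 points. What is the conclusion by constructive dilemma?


Constructive dilemma: (P → Q) ∧ (R → S), P ∨ R ⊢ Q ∨ S
Premise 1: Bob has at least 28 points → Bob has at least 10 points
Premise 2: Bob has fewer than 28 points → Bob has fewer than 37 points
Premise 3: Bob has at least 28 points ∨ Bob has fewer than 28 points
Case 1: Assuming Bob has at least 28 points, then by Premise 1, Bob has at least 10 points.
Case 2: Assuming Bob has fewer than 28 points, then by Premise 2, Bob has fewer than 37 points.
Since one of Bob has at least 28 points or Bob has fewer than 28 points must hold, we get Bob has at least 10 points or Bob has fewer than 37 points.

Bob has at least 10 points or Bob has fewer than 37 points.


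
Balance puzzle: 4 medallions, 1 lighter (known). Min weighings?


Each weighing has 3 outcomes (left heavy / balance / right heavy), so k weighings distinguish at most 3^k cases; splitting into three near-equal groups achieves this.
Need 3^k ≥ 4: 3^1 = 3 < 4 ≤ 3^2 = 9
k = ⌈log₃(4)⌉ = 2

2


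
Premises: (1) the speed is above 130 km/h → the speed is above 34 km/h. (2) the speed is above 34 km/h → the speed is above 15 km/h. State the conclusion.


Hypothetical syllogism: P → Q, Q → R ⊢ P → R
Premise 1: the speed is above 130 km/h → the speed is above 34 km/h
Premise 2: the speed is above 34 km/h → the speed is above 15 km/h
Chain the implications: the middle term (the speed is above 34 km/h) links the two.
Conclusion: If the speed is above 130 km/h, then the speed is above 15 km/h.

If the speed is above 130 km/h, then the speed is above 15 km/h.


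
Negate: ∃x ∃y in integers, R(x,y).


Original: ∃x ∃y R(x,y)
Rule: ¬∀→∃, ¬∃→∀, negate predicate.
Negation: ∀x ∀y ¬R(x,y)

∀x ∀y ¬R(x,y)


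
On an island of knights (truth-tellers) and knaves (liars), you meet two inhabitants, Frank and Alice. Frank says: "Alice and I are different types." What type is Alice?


Frank says: "Alice and I are different types."
Case 1: Frank is a Knight (truth-teller)
  Statement is true → they ARE different → Alice is a Knave
Case 2: Frank is a Knave (liar)
  Statement is false → they are NOT different → Alice is a Knave
In both cases, Alice is a Knave.

Knave


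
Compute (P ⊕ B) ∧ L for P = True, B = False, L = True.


P = True, B = False, L = True
Step 1: P ⊕ B = True XOR False = True
Step 2: True ∧ L = True AND True = True
XOR true when exactly one of P,B is true; then AND with L.

True


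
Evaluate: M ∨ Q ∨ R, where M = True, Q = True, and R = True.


M = True, Q = True, R = True
Step 1: M ∨ Q = True OR True = True
Step 2: True ∨ R = True OR True = True
OR is true when at least one operand is true.

True


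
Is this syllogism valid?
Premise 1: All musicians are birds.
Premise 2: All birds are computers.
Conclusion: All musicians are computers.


Premise 1: All musicians are birds.
Premise 2: All birds are computers.
Conclusion: All musicians are computers.
Barbara syllogism (AAA-1): All A are B, All B are C → All A are C.
Middle term (birds) distributed in premise 2.

Valid


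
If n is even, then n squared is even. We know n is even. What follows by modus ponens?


Modus ponens: P → Q, P ⊢ Q
P: n is even
Q: n squared is even
We have P → Q and P is true.
By modus ponens, Q must be true.

n squared is even


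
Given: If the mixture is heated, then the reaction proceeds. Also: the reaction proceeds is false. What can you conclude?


Modus tollens: P → Q, ¬Q ⊢ ¬P
P: the mixture is heated
Q: the reaction proceeds
We have P → Q and Q is false.
By modus tollens, P must be false.

It is not the case that the mixture is heated


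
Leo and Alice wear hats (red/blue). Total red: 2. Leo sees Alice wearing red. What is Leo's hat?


Total red = 2, Alice = red
Red accounted for: 1
Remaining for Leo: 1
Leo's hat is red.

red


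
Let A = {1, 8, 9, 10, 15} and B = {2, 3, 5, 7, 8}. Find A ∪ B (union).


A = {1, 8, 9, 10, 15}
B = {2, 3, 5, 7, 8}
Operation: union
All elements combined: 1, 2, 3, 5, 7, 8, 9, 10, 15

{1, 2, 3, 5, 7, 8, 9, 10, 15}


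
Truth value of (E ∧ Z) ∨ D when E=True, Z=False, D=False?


E = True, Z = False, D = False
Expression: (E ∧ Z) ∨ D
Step 1: E ∧ Z = True AND False = False
Step 2: (False) ∨ D = False OR False = False

False


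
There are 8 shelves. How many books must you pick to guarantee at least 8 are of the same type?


Pigeonhole: to guarantee k in one of n categories, need (k-1)×n + 1.
k = 8, n = 8
Minimum = (8-1) × 8 + 1 = 7 × 8 + 1

57


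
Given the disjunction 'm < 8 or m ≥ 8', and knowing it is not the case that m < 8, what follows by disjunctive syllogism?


Disjunctive syllogism: P ∨ Q, ¬P ⊢ Q
Disjunction: m < 8 ∨ m ≥ 8
We know it is not the case that m < 8.
By disjunctive syllogism, the other disjunct must be true.

m ≥ 8


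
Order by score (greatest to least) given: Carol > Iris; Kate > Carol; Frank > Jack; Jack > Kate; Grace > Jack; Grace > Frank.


Constraints: Carol > Iris; Kate > Carol; Frank > Jack; Jack > Kate; Grace > Jack; Grace > Frank
Method: at each step, the next-highest is the one remaining person who never appears on the smaller side of a constraint between remaining people.
  Step 1: remaining {Kate, Iris, Carol, Frank, Jack, Grace}; on the smaller side: {Kate, Iris, Carol, Frank, Jack} → Grace is next (Grace > Jack; Grace > Frank).
  Step 2: remaining {Kate, Iris, Carol, Frank, Jack}; on the smaller side: {Kate, Iris, Carol, Jack} → Frank is next (Frank > Jack).
  Step 3: remaining {Kate, Iris, Carol, Jack}; on the smaller side: {Kate, Iris, Carol} → Jack is next (Jack > Kate).
  Step 4: remaining {Kate, Iris, Carol}; on the smaller side: {Iris, Carol} → Kate is next (Kate > Carol).
  Step 5: remaining {Iris, Carol}; on the smaller side: {Iris} → Carol is next (Carol > Iris).
  Step 6: only Iris remains → lowest.
Final ranking (highest to lowest):

Grace > Frank > Jack > Kate > Carol > Iris
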